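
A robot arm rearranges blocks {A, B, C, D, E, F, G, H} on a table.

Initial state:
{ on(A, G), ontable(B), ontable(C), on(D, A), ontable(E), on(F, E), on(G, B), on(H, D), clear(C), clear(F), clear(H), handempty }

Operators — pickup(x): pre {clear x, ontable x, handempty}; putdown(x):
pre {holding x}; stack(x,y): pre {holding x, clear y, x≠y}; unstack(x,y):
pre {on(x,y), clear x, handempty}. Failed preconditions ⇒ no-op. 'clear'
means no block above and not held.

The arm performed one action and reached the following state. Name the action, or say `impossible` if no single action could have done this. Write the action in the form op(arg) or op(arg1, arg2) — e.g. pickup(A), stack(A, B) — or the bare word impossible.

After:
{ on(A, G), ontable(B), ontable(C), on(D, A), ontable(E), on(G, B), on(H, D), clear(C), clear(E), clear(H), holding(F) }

target: towers=[B/G/A/D/H; C; E] holding=F
     unstack(H, D) → towers=[B/G/A/D; C; E/F] holding=H
     unstack(F, E) → towers=[B/G/A/D/H; C; E] holding=F  ← match
         pickup(C) → towers=[B/G/A/D/H; E/F] holding=C

unstack(F, E)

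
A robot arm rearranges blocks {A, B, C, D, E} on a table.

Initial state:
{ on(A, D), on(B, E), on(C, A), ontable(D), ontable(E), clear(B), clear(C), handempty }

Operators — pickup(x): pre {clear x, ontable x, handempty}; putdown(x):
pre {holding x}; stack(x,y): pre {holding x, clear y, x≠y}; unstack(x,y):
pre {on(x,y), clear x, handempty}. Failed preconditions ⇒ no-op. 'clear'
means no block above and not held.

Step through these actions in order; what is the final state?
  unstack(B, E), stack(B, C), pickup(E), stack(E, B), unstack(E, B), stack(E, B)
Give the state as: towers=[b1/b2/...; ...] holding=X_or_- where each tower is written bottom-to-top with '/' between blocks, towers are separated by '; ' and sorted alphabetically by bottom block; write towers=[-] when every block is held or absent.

step 1 (unstack(B, E)): towers=[D/A/C; E] holding=B
step 2 (stack(B, C)): towers=[D/A/C/B; E] holding=-
step 3 (pickup(E)): towers=[D/A/C/B] holding=E
step 4 (stack(E, B)): towers=[D/A/C/B/E] holding=-
step 5 (unstack(E, B)): towers=[D/A/C/B] holding=E
step 6 (stack(E, B)): towers=[D/A/C/B/E] holding=-

towers=[D/A/C/B/E] holding=-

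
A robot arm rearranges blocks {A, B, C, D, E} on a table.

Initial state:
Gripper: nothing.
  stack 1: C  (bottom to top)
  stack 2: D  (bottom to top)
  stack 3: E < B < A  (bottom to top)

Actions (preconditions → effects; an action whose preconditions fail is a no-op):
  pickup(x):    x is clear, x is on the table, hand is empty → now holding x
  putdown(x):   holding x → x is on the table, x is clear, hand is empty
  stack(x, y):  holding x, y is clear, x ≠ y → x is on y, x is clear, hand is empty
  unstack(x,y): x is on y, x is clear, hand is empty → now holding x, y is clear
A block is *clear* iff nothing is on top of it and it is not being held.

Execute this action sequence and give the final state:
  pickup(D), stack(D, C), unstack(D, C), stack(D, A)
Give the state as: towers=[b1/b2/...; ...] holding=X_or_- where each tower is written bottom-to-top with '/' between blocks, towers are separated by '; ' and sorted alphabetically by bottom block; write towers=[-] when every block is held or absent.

towers=[C; E/B/A/D] holding=-

step 1 (pickup(D)): towers=[C; E/B/A] holding=D
step 2 (stack(D, C)): towers=[C/D; E/B/A] holding=-
step 3 (unstack(D, C)): towers=[C; E/B/A] holding=D
step 4 (stack(D, A)): towers=[C; E/B/A/D] holding=-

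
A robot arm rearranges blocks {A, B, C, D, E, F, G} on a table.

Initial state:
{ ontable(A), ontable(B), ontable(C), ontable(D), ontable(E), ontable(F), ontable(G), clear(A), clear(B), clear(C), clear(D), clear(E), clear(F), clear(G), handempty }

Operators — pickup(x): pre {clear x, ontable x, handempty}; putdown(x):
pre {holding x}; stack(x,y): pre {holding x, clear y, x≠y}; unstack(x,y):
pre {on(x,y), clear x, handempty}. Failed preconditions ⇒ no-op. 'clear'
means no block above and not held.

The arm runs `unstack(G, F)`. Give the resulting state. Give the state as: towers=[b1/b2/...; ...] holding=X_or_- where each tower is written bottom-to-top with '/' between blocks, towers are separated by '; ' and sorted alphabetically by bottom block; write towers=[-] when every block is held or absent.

towers=[A; B; C; D; E; F; G] holding=-

before: towers=[A; B; C; D; E; F; G] holding=-
pre[unstack(G, F)]: on(G,F) fail, clear(G) ok, handempty ok
on(G,F) unmet → unstack(G, F) is a no-op
after:  towers=[A; B; C; D; E; F; G] holding=-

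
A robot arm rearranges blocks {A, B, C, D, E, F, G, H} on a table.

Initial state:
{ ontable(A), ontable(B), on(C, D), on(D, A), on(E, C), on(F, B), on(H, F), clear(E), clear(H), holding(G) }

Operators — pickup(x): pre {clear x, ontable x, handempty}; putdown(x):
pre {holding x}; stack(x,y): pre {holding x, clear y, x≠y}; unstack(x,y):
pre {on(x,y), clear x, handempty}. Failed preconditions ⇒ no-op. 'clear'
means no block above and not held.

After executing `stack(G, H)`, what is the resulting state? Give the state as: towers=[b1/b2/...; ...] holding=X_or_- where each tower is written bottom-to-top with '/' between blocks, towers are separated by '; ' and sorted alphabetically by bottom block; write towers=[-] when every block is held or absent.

towers=[A/D/C/E; B/F/H/G] holding=-

before: towers=[A/D/C/E; B/F/H] holding=G
pre[stack(G, H)]: holding(G) ✓, clear(H) ✓, G≠H ✓
all met → apply stack(G, H)
after:  towers=[A/D/C/E; B/F/H/G] holding=-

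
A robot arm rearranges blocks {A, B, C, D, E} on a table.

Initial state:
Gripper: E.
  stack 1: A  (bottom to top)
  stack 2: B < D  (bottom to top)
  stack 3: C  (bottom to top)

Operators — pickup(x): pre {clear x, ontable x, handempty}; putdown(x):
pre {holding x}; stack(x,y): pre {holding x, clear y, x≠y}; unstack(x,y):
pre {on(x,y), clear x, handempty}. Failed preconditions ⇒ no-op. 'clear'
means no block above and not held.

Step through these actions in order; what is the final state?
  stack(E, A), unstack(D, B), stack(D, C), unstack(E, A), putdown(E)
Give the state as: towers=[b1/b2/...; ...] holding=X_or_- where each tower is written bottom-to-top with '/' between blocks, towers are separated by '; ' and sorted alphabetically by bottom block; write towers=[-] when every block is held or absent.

towers=[A; B; C/D; E] holding=-

step 1 (stack(E, A)): towers=[A/E; B/D; C] holding=-
step 2 (unstack(D, B)): towers=[A/E; B; C] holding=D
step 3 (stack(D, C)): towers=[A/E; B; C/D] holding=-
step 4 (unstack(E, A)): towers=[A; B; C/D] holding=E
step 5 (putdown(E)): towers=[A; B; C/D; E] holding=-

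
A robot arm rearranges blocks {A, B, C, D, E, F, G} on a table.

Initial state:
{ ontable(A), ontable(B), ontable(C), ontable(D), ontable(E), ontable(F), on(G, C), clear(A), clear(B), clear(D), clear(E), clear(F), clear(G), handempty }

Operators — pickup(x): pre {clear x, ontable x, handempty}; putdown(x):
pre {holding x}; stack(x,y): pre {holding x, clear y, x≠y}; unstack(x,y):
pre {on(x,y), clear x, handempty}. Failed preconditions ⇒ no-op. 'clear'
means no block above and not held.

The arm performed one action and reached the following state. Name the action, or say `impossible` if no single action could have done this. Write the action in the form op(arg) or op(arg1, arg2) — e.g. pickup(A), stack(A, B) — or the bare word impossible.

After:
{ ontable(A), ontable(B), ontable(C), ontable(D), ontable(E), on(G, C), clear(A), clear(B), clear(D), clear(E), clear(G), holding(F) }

pickup(F)

target: towers=[A; B; C/G; D; E] holding=F
         pickup(B) → towers=[A; C/G; D; E; F] holding=B
         pickup(F) → towers=[A; B; C/G; D; E] holding=F  ← match
     unstack(G, C) → towers=[A; B; C; D; E; F] holding=G
         pickup(D) → towers=[A; B; C/G; E; F] holding=D
         pickup(A) → towers=[B; C/G; D; E; F] holding=A
         pickup(E) → towers=[A; B; C/G; D; F] holding=E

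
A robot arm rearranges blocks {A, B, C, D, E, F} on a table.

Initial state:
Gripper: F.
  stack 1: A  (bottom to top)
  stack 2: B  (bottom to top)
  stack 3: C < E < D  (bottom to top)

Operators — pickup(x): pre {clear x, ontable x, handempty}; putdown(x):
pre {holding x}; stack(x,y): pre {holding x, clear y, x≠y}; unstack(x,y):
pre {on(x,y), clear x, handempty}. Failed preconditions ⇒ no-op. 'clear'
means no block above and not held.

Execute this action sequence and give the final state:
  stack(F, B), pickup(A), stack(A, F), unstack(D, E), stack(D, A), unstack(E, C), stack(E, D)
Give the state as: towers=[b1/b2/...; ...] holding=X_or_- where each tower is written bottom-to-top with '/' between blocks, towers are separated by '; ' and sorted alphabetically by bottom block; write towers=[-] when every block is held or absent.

step 1 (stack(F, B)): towers=[A; B/F; C/E/D] holding=-
step 2 (pickup(A)): towers=[B/F; C/E/D] holding=A
step 3 (stack(A, F)): towers=[B/F/A; C/E/D] holding=-
step 4 (unstack(D, E)): towers=[B/F/A; C/E] holding=D
step 5 (stack(D, A)): towers=[B/F/A/D; C/E] holding=-
step 6 (unstack(E, C)): towers=[B/F/A/D; C] holding=E
step 7 (stack(E, D)): towers=[B/F/A/D/E; C] holding=-

towers=[B/F/A/D/E; C] holding=-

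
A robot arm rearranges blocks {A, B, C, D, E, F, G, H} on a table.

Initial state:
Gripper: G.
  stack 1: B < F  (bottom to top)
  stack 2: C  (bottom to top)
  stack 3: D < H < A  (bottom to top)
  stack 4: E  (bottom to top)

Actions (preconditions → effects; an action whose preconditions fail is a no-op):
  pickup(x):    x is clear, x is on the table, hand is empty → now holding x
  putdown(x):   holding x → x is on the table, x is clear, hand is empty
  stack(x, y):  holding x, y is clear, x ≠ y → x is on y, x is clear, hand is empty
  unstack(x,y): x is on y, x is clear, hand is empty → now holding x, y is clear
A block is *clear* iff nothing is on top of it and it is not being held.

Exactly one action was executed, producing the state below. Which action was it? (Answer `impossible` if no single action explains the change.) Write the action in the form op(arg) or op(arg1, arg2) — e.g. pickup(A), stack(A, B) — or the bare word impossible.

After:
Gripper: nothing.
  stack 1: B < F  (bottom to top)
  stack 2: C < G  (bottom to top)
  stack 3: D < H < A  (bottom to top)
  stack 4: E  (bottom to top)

target: towers=[B/F; C/G; D/H/A; E] holding=-
        putdown(G) → towers=[B/F; C; D/H/A; E; G] holding=-
       stack(G, A) → towers=[B/F; C; D/H/A/G; E] holding=-
       stack(G, E) → towers=[B/F; C; D/H/A; E/G] holding=-
       stack(G, F) → towers=[B/F/G; C; D/H/A; E] holding=-
       stack(G, C) → towers=[B/F; C/G; D/H/A; E] holding=-  ← match

stack(G, C)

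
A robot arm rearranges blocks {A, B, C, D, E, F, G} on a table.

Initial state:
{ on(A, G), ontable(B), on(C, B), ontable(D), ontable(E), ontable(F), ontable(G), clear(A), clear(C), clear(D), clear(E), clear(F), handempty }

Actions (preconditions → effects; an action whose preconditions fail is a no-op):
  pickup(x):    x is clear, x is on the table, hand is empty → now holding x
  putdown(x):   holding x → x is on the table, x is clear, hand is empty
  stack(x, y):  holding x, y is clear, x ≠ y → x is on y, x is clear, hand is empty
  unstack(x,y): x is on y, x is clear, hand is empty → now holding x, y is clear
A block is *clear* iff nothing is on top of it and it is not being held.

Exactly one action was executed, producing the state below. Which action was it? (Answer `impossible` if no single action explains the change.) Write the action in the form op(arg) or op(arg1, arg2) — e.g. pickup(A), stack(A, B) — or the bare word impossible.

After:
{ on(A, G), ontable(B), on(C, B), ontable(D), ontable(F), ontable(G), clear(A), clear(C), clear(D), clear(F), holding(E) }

target: towers=[B/C; D; F; G/A] holding=E
         pickup(F) → towers=[B/C; D; E; G/A] holding=F
         pickup(D) → towers=[B/C; E; F; G/A] holding=D
     unstack(A, G) → towers=[B/C; D; E; F; G] holding=A
         pickup(E) → towers=[B/C; D; F; G/A] holding=E  ← match
     unstack(C, B) → towers=[B; D; E; F; G/A] holding=C

pickup(E)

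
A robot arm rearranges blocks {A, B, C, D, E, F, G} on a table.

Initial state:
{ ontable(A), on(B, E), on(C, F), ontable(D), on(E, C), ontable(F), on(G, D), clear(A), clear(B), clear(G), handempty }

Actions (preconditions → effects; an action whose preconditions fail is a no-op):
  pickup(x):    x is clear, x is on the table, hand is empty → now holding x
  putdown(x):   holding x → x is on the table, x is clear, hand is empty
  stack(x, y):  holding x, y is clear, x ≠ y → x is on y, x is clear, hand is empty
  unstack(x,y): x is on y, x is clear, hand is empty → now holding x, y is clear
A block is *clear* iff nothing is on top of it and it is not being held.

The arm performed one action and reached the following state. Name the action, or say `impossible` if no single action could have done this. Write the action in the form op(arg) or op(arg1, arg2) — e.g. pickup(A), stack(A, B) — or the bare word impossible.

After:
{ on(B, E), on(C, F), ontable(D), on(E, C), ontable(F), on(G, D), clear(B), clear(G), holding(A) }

pickup(A)

target: towers=[D/G; F/C/E/B] holding=A
     unstack(B, E) → towers=[A; D/G; F/C/E] holding=B
     unstack(G, D) → towers=[A; D; F/C/E/B] holding=G
         pickup(A) → towers=[D/G; F/C/E/B] holding=A  ← match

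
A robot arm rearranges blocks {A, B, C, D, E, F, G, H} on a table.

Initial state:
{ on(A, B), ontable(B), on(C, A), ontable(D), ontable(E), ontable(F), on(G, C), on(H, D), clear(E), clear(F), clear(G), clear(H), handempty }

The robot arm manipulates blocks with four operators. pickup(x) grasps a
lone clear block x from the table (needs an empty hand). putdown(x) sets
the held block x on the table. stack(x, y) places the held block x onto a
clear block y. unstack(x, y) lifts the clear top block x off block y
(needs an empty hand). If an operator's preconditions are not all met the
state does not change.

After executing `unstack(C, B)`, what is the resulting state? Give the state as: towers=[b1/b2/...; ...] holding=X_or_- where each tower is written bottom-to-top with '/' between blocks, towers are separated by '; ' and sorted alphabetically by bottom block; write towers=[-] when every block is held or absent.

towers=[B/A/C/G; D/H; E; F] holding=-

before: towers=[B/A/C/G; D/H; E; F] holding=-
pre[unstack(C, B)]: on(C,B) no, clear(C) no, handempty yes
on(C,B), clear(C) unmet → unstack(C, B) is a no-op
after:  towers=[B/A/C/G; D/H; E; F] holding=-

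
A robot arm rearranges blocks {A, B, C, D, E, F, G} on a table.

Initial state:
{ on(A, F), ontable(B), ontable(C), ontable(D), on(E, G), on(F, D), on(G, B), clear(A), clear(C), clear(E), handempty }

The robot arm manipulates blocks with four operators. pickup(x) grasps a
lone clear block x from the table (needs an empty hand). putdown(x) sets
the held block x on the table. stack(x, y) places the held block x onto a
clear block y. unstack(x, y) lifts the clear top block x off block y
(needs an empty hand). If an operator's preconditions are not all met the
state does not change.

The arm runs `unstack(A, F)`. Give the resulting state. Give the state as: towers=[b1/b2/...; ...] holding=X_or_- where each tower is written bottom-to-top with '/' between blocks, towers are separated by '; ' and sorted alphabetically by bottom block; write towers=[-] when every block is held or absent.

towers=[B/G/E; C; D/F] holding=A

before: towers=[B/G/E; C; D/F/A] holding=-
pre[unstack(A, F)]: on(A,F) ok, clear(A) ok, handempty ok
all met → apply unstack(A, F)
after:  towers=[B/G/E; C; D/F] holding=A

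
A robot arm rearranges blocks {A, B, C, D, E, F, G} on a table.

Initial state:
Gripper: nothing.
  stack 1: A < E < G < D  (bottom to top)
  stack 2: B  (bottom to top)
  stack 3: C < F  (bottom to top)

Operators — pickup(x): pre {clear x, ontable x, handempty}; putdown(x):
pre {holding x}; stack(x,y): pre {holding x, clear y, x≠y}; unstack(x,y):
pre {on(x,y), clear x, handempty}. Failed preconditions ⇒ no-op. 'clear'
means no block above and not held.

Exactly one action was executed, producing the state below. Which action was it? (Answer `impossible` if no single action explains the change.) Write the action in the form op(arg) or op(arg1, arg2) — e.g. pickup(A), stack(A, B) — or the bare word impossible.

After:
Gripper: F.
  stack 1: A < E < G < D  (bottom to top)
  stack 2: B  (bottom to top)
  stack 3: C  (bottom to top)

unstack(F, C)

target: towers=[A/E/G/D; B; C] holding=F
         pickup(B) → towers=[A/E/G/D; C/F] holding=B
     unstack(F, C) → towers=[A/E/G/D; B; C] holding=F  ← match
     unstack(D, G) → towers=[A/E/G; B; C/F] holding=D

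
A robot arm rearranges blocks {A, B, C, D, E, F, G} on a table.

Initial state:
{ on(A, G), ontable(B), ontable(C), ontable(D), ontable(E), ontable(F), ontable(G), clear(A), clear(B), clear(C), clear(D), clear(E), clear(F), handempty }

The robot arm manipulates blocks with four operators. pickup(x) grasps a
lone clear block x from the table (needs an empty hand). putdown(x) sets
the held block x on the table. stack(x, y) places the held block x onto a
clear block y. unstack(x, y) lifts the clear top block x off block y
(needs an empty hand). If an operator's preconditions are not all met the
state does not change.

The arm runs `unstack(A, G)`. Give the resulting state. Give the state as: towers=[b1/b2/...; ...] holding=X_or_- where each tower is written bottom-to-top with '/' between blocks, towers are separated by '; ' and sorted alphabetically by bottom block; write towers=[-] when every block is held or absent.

towers=[B; C; D; E; F; G] holding=A

before: towers=[B; C; D; E; F; G/A] holding=-
pre[unstack(A, G)]: on(A,G) yes, clear(A) yes, handempty yes
all met → apply unstack(A, G)
after:  towers=[B; C; D; E; F; G] holding=A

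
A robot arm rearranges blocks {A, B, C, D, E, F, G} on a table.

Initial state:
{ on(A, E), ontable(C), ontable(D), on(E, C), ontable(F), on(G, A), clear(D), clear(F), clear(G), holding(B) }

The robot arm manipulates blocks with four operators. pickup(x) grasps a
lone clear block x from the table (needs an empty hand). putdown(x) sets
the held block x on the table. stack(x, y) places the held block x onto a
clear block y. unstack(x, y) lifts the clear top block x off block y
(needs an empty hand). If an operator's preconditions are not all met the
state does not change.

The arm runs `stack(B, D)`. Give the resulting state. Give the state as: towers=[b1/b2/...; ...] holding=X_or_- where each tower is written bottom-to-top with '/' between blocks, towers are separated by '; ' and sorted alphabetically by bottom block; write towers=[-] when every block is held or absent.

towers=[C/E/A/G; D/B; F] holding=-

before: towers=[C/E/A/G; D; F] holding=B
pre[stack(B, D)]: holding(B) ✓, clear(D) ✓, B≠D ✓
all met → apply stack(B, D)
after:  towers=[C/E/A/G; D/B; F] holding=-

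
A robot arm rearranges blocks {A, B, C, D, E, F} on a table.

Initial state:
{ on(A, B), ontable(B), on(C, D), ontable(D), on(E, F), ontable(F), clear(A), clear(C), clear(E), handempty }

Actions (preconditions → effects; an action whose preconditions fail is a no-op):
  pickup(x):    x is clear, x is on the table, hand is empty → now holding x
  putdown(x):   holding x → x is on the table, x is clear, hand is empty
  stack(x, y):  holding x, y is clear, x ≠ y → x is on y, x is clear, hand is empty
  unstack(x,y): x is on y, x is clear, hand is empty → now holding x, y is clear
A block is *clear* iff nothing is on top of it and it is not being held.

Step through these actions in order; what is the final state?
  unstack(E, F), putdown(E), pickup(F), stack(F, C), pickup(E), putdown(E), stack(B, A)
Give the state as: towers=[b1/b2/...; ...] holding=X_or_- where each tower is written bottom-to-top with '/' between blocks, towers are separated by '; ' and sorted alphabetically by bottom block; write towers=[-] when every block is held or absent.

towers=[B/A; D/C/F; E] holding=-

step 1 (unstack(E, F)): towers=[B/A; D/C; F] holding=E
step 2 (putdown(E)): towers=[B/A; D/C; E; F] holding=-
step 3 (pickup(F)): towers=[B/A; D/C; E] holding=F
step 4 (stack(F, C)): towers=[B/A; D/C/F; E] holding=-
step 5 (pickup(E)): towers=[B/A; D/C/F] holding=E
step 6 (putdown(E)): towers=[B/A; D/C/F; E] holding=-
step 7 (stack(B, A)) [no-op]: towers=[B/A; D/C/F; E] holding=-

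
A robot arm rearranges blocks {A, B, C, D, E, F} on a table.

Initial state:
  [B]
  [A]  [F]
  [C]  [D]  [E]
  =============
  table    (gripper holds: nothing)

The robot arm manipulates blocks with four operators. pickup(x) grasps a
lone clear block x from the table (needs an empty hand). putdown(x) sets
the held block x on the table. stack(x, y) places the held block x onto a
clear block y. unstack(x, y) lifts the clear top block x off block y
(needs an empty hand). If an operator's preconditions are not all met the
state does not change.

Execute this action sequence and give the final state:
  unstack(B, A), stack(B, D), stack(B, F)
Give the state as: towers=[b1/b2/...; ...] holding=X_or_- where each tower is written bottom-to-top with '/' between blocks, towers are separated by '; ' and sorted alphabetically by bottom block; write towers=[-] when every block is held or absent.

towers=[C/A; D/F/B; E] holding=-

step 1 (unstack(B, A)): towers=[C/A; D/F; E] holding=B
step 2 (stack(B, D)) [no-op]: towers=[C/A; D/F; E] holding=B
step 3 (stack(B, F)): towers=[C/A; D/F/B; E] holding=-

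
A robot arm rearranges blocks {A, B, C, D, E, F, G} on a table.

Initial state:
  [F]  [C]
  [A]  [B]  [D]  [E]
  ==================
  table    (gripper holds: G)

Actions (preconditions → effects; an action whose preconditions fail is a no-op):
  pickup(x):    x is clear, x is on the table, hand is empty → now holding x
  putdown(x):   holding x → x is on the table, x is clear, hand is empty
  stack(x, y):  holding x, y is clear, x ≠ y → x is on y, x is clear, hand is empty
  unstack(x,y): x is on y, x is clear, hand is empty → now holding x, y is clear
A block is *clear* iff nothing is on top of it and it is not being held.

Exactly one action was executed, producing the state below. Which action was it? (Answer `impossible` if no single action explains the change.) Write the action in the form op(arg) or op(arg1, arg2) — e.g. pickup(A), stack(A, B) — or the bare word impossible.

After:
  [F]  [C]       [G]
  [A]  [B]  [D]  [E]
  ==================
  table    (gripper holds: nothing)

target: towers=[A/F; B/C; D; E/G] holding=-
        putdown(G) → towers=[A/F; B/C; D; E; G] holding=-
       stack(G, F) → towers=[A/F/G; B/C; D; E] holding=-
       stack(G, D) → towers=[A/F; B/C; D/G; E] holding=-
       stack(G, E) → towers=[A/F; B/C; D; E/G] holding=-  ← match
       stack(G, C) → towers=[A/F; B/C/G; D; E] holding=-

stack(G, E)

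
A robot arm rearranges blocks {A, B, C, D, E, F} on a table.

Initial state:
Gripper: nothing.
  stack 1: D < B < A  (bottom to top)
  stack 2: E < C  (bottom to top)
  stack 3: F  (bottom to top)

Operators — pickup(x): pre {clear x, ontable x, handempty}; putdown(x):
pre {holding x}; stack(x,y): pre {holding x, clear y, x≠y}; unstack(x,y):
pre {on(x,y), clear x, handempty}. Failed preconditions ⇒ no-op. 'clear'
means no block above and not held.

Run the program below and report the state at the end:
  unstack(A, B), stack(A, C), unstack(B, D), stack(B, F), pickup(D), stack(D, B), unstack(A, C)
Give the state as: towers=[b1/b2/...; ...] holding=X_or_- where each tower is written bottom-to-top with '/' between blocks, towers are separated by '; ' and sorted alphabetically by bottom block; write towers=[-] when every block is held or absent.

step 1 (unstack(A, B)): towers=[D/B; E/C; F] holding=A
step 2 (stack(A, C)): towers=[D/B; E/C/A; F] holding=-
step 3 (unstack(B, D)): towers=[D; E/C/A; F] holding=B
step 4 (stack(B, F)): towers=[D; E/C/A; F/B] holding=-
step 5 (pickup(D)): towers=[E/C/A; F/B] holding=D
step 6 (stack(D, B)): towers=[E/C/A; F/B/D] holding=-
step 7 (unstack(A, C)): towers=[E/C; F/B/D] holding=A

towers=[E/C; F/B/D] holding=A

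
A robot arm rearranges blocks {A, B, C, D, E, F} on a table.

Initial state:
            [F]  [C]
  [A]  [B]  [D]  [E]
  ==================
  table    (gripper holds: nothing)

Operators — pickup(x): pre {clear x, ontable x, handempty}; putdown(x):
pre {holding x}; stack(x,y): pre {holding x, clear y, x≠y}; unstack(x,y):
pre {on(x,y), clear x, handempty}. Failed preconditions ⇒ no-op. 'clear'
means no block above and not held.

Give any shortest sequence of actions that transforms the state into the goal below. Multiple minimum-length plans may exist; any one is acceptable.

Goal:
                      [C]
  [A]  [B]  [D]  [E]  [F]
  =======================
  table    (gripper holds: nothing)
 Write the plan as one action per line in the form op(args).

unstack(F, D)
putdown(F)
unstack(C, E)
stack(C, F)

step 1 (unstack(F, D)): towers=[A; B; D; E/C] holding=F
step 2 (putdown(F)): towers=[A; B; D; E/C; F] holding=-
step 3 (unstack(C, E)): towers=[A; B; D; E; F] holding=C
step 4 (stack(C, F)): towers=[A; B; D; E; F/C] holding=-
goal check: towers=[A; B; D; E; F/C] holding=- — reached (length 4, optimal by BFS)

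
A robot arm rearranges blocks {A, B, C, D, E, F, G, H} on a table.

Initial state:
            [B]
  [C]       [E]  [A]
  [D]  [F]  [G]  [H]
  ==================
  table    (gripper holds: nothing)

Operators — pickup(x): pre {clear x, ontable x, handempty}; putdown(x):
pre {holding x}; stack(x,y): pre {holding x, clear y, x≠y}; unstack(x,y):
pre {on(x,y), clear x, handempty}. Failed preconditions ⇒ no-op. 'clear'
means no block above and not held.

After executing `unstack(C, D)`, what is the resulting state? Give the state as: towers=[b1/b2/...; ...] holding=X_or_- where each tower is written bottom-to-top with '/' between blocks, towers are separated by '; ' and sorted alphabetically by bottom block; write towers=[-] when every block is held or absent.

before: towers=[D/C; F; G/E/B; H/A] holding=-
pre[unstack(C, D)]: on(C,D) yes, clear(C) yes, handempty yes
all met → apply unstack(C, D)
after:  towers=[D; F; G/E/B; H/A] holding=C

towers=[D; F; G/E/B; H/A] holding=C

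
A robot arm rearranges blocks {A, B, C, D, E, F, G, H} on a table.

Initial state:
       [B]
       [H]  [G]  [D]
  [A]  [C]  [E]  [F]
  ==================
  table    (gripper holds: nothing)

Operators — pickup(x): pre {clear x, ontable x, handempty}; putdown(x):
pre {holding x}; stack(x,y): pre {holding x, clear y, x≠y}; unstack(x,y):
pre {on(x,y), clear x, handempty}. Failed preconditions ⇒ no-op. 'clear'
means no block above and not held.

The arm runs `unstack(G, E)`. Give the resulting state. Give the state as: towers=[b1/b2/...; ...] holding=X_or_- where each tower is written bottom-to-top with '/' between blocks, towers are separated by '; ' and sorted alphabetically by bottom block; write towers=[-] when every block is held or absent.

towers=[A; C/H/B; E; F/D] holding=G

before: towers=[A; C/H/B; E/G; F/D] holding=-
pre[unstack(G, E)]: on(G,E) ✓, clear(G) ✓, handempty ✓
all met → apply unstack(G, E)
after:  towers=[A; C/H/B; E; F/D] holding=G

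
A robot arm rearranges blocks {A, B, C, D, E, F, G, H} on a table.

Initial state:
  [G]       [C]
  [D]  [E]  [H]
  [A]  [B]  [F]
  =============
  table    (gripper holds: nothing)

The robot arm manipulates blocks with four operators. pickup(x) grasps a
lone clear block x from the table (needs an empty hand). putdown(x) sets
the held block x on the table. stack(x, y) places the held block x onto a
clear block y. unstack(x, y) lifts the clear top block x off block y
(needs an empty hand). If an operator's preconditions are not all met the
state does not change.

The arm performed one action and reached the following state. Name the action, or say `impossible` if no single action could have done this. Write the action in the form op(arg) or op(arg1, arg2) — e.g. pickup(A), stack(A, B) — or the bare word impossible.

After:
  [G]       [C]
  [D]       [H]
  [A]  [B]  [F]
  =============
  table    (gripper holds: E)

unstack(E, B)

target: towers=[A/D/G; B; F/H/C] holding=E
     unstack(G, D) → towers=[A/D; B/E; F/H/C] holding=G
     unstack(E, B) → towers=[A/D/G; B; F/H/C] holding=E  ← match
     unstack(C, H) → towers=[A/D/G; B/E; F/H] holding=C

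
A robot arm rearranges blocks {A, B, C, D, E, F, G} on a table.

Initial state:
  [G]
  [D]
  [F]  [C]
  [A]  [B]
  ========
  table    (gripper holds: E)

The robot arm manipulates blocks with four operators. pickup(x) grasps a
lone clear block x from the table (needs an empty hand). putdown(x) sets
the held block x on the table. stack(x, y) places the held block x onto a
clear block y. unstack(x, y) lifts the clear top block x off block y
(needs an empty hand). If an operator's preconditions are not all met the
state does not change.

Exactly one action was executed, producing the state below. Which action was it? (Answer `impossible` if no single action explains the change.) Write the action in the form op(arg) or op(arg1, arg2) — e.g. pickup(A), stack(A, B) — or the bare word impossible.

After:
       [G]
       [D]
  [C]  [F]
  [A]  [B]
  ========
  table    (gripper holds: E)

target: towers=[A/C; B/F/D/G] holding=E
        putdown(E) → towers=[A/F/D/G; B/C; E] holding=-
       stack(E, G) → towers=[A/F/D/G/E; B/C] holding=-
       stack(E, C) → towers=[A/F/D/G; B/C/E] holding=-
none of the 3 applicable actions match → impossible

impossible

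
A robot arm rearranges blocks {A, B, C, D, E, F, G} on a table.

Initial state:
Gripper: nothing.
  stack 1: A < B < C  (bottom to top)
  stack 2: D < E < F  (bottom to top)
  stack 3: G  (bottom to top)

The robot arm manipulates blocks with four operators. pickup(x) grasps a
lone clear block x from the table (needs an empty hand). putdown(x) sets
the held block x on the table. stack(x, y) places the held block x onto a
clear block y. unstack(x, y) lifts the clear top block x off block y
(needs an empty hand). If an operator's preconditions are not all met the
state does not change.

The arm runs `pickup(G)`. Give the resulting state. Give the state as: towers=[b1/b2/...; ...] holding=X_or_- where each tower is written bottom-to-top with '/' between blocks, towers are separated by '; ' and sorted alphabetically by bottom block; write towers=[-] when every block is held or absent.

before: towers=[A/B/C; D/E/F; G] holding=-
pre[pickup(G)]: clear(G) yes, ontable(G) yes, handempty yes
all met → apply pickup(G)
after:  towers=[A/B/C; D/E/F] holding=G

towers=[A/B/C; D/E/F] holding=G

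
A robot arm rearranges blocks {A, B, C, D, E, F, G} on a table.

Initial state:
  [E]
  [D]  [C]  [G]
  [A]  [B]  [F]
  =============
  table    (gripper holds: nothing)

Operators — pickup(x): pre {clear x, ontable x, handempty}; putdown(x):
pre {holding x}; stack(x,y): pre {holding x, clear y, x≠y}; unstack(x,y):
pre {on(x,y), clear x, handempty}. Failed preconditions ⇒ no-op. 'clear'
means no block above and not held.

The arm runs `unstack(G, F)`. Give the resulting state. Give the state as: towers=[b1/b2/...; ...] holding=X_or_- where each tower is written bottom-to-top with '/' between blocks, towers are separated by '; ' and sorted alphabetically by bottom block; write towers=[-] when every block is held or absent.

before: towers=[A/D/E; B/C; F/G] holding=-
pre[unstack(G, F)]: on(G,F) yes, clear(G) yes, handempty yes
all met → apply unstack(G, F)
after:  towers=[A/D/E; B/C; F] holding=G

towers=[A/D/E; B/C; F] holding=G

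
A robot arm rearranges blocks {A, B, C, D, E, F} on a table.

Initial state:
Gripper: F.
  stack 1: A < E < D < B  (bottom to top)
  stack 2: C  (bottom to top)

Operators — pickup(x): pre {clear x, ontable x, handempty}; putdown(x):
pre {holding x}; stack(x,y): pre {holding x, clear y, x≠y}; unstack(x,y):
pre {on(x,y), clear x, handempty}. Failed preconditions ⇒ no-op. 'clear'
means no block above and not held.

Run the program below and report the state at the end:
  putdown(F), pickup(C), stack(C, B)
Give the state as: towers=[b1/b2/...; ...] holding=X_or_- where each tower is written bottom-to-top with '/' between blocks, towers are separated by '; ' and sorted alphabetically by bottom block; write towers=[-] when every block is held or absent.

towers=[A/E/D/B/C; F] holding=-

step 1 (putdown(F)): towers=[A/E/D/B; C; F] holding=-
step 2 (pickup(C)): towers=[A/E/D/B; F] holding=C
step 3 (stack(C, B)): towers=[A/E/D/B/C; F] holding=-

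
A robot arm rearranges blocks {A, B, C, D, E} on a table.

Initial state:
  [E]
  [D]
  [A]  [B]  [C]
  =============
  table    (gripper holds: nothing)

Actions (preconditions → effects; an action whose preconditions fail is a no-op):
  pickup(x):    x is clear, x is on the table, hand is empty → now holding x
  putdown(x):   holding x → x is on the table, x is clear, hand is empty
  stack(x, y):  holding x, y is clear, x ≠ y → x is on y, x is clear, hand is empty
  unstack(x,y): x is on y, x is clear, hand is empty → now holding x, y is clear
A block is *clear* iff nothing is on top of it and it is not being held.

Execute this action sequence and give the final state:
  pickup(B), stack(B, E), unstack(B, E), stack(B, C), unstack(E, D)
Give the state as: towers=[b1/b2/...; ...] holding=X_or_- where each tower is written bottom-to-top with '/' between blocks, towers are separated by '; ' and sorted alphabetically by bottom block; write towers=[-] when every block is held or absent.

towers=[A/D; C/B] holding=E

step 1 (pickup(B)): towers=[A/D/E; C] holding=B
step 2 (stack(B, E)): towers=[A/D/E/B; C] holding=-
step 3 (unstack(B, E)): towers=[A/D/E; C] holding=B
step 4 (stack(B, C)): towers=[A/D/E; C/B] holding=-
step 5 (unstack(E, D)): towers=[A/D; C/B] holding=E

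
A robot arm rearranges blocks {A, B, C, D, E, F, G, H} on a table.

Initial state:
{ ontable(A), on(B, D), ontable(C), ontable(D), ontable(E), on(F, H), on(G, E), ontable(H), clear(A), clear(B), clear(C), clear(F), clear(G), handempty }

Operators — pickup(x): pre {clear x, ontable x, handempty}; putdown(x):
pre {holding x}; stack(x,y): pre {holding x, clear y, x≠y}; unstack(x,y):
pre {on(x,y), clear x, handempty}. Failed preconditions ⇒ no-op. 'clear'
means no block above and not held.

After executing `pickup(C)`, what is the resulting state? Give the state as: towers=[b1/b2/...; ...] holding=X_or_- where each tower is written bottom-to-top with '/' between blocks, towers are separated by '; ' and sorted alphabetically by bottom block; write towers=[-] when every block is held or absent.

towers=[A; D/B; E/G; H/F] holding=C

before: towers=[A; C; D/B; E/G; H/F] holding=-
pre[pickup(C)]: clear(C) ✓, ontable(C) ✓, handempty ✓
all met → apply pickup(C)
after:  towers=[A; D/B; E/G; H/F] holding=C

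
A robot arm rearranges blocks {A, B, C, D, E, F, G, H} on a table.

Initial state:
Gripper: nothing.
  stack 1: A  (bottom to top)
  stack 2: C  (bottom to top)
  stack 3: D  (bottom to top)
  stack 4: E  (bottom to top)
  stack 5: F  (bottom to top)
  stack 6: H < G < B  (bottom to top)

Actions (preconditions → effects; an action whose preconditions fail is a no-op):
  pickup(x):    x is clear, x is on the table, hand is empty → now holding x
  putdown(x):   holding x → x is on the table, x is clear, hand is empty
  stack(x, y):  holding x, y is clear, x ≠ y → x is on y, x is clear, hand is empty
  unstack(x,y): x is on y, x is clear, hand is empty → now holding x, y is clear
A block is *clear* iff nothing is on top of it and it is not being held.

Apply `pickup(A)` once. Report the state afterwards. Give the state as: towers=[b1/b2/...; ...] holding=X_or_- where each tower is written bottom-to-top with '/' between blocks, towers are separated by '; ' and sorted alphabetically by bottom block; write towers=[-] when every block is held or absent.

towers=[C; D; E; F; H/G/B] holding=A

before: towers=[A; C; D; E; F; H/G/B] holding=-
pre[pickup(A)]: clear(A) ✓, ontable(A) ✓, handempty ✓
all met → apply pickup(A)
after:  towers=[C; D; E; F; H/G/B] holding=A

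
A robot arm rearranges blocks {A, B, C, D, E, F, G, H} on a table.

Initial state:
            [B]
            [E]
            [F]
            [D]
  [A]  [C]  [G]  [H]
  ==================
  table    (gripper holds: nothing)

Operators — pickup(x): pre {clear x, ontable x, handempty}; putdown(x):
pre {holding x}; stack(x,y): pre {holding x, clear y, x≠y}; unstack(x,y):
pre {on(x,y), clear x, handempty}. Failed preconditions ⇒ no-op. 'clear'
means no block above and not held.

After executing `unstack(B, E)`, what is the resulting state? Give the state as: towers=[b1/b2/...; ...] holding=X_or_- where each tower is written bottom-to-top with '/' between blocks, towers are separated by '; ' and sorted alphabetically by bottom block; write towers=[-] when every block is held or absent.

towers=[A; C; G/D/F/E; H] holding=B

before: towers=[A; C; G/D/F/E/B; H] holding=-
pre[unstack(B, E)]: on(B,E) yes, clear(B) yes, handempty yes
all met → apply unstack(B, E)
after:  towers=[A; C; G/D/F/E; H] holding=B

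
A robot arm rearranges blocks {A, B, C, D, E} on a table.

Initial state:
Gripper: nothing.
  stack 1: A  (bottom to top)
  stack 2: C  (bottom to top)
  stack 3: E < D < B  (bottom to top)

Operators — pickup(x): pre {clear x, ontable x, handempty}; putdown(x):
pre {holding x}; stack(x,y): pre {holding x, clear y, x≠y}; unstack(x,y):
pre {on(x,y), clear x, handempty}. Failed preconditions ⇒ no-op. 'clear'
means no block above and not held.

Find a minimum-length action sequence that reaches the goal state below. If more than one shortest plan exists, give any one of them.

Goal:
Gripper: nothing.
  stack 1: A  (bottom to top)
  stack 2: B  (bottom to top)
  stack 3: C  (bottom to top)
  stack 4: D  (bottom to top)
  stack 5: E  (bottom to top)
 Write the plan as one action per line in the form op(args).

step 1 (unstack(B, D)): towers=[A; C; E/D] holding=B
step 2 (putdown(B)): towers=[A; B; C; E/D] holding=-
step 3 (unstack(D, E)): towers=[A; B; C; E] holding=D
step 4 (putdown(D)): towers=[A; B; C; D; E] holding=-
goal check: towers=[A; B; C; D; E] holding=- — reached (length 4, optimal by BFS)

unstack(B, D)
putdown(B)
unstack(D, E)
putdown(D)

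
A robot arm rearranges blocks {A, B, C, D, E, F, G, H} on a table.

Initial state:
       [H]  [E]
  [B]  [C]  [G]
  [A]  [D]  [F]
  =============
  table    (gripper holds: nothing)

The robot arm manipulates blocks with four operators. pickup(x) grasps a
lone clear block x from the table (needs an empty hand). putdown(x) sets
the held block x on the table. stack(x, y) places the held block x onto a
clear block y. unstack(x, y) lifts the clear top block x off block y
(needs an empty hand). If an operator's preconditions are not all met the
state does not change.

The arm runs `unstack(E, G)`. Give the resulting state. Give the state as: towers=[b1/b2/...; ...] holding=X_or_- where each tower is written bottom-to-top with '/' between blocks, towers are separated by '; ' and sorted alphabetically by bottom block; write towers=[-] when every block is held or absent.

towers=[A/B; D/C/H; F/G] holding=E

before: towers=[A/B; D/C/H; F/G/E] holding=-
pre[unstack(E, G)]: on(E,G) yes, clear(E) yes, handempty yes
all met → apply unstack(E, G)
after:  towers=[A/B; D/C/H; F/G] holding=E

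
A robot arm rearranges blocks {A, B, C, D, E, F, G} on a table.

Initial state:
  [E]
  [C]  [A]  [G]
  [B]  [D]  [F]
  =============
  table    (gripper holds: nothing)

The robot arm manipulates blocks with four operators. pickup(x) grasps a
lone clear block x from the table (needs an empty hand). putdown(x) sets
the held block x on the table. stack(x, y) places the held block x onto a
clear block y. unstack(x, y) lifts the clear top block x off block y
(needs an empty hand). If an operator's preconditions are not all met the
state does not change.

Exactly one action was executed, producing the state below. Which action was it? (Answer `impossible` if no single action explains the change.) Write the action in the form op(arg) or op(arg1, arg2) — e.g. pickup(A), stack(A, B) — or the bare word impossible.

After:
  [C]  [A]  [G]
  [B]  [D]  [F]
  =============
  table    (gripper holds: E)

target: towers=[B/C; D/A; F/G] holding=E
     unstack(G, F) → towers=[B/C/E; D/A; F] holding=G
     unstack(A, D) → towers=[B/C/E; D; F/G] holding=A
     unstack(E, C) → towers=[B/C; D/A; F/G] holding=E  ← match

unstack(E, C)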